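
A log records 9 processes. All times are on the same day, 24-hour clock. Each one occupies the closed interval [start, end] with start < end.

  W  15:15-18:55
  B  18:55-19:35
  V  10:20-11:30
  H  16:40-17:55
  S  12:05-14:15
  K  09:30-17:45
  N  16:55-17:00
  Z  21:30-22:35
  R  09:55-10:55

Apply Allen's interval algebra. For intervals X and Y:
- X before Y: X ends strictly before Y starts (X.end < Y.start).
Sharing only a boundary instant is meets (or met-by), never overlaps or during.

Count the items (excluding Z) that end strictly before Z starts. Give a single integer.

8

Target Z = [21:30, 22:35].
B [18:55, 19:35] → before → counts.
H [16:40, 17:55] → before → counts.
K [09:30, 17:45] → before → counts.
N [16:55, 17:00] → before → counts.
R [09:55, 10:55] → before → counts.
S [12:05, 14:15] → before → counts.
V [10:20, 11:30] → before → counts.
W [15:15, 18:55] → before → counts.
Total: 8.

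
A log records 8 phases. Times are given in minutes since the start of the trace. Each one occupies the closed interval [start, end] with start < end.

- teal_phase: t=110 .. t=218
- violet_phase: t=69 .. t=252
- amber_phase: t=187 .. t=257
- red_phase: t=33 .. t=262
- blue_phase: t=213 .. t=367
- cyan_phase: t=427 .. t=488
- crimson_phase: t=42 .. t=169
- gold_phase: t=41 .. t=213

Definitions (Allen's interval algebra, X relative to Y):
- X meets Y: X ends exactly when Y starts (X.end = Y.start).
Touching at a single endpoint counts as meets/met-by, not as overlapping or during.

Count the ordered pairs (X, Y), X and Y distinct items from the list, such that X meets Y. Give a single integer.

Checking all 56 ordered pairs for relation 'meets'; matching pairs in alphabetical order:
(gold_phase, blue_phase): gold_phase meets blue_phase ✓
Count: 1.

1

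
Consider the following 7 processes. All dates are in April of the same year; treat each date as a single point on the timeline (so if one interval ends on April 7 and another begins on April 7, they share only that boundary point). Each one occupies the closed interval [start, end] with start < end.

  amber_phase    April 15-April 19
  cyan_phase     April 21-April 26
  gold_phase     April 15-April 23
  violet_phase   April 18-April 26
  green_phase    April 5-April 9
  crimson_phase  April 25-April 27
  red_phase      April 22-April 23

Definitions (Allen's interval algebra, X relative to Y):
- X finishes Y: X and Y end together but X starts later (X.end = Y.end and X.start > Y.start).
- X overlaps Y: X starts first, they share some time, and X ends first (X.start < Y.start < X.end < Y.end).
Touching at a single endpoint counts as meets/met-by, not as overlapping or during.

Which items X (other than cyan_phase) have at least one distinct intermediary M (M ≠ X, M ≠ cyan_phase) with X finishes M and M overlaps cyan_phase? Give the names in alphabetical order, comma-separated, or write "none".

Target cyan_phase = [April 21, April 26].
Intermediaries M with M overlaps cyan_phase: gold_phase.
Via gold_phase — items with X finishes gold_phase: red_phase.
Union: red_phase.

red_phase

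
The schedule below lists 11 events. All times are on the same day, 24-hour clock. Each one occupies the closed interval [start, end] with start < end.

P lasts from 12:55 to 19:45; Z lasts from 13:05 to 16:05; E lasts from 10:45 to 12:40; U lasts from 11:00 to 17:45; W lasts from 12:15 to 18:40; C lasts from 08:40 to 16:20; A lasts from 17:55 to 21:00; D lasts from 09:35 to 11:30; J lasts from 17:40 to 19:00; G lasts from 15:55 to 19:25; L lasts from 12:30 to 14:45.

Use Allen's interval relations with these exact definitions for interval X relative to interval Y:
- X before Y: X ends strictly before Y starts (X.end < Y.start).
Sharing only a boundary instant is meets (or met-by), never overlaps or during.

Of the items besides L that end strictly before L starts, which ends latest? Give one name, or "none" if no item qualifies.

Target L = [12:30, 14:45].
A [17:55, 21:00] → after → excluded.
C [08:40, 16:20] → contains → excluded.
D [09:35, 11:30] → before → candidate.
E [10:45, 12:40] → overlaps → excluded.
G [15:55, 19:25] → after → excluded.
J [17:40, 19:00] → after → excluded.
P [12:55, 19:45] → overlapped-by → excluded.
U [11:00, 17:45] → contains → excluded.
W [12:15, 18:40] → contains → excluded.
Z [13:05, 16:05] → overlapped-by → excluded.
Among candidates, latest end is 11:30 → D.

D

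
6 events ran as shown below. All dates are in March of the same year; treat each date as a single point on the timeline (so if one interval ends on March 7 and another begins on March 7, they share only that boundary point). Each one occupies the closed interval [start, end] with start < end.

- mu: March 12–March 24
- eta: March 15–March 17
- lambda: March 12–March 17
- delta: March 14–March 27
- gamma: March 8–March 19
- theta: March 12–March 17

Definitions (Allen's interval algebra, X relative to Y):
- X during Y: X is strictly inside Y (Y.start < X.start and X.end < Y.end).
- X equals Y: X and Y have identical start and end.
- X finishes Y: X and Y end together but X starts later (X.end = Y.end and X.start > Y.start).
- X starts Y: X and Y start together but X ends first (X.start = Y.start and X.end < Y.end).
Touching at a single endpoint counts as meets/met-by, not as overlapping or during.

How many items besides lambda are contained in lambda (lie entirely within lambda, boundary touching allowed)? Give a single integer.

2

Target lambda = [March 12, March 17].
delta [March 14, March 27] → overlapped-by → no.
eta [March 15, March 17] → finishes → counts.
gamma [March 8, March 19] → contains → no.
mu [March 12, March 24] → started-by → no.
theta [March 12, March 17] → equals → counts.
Total: 2.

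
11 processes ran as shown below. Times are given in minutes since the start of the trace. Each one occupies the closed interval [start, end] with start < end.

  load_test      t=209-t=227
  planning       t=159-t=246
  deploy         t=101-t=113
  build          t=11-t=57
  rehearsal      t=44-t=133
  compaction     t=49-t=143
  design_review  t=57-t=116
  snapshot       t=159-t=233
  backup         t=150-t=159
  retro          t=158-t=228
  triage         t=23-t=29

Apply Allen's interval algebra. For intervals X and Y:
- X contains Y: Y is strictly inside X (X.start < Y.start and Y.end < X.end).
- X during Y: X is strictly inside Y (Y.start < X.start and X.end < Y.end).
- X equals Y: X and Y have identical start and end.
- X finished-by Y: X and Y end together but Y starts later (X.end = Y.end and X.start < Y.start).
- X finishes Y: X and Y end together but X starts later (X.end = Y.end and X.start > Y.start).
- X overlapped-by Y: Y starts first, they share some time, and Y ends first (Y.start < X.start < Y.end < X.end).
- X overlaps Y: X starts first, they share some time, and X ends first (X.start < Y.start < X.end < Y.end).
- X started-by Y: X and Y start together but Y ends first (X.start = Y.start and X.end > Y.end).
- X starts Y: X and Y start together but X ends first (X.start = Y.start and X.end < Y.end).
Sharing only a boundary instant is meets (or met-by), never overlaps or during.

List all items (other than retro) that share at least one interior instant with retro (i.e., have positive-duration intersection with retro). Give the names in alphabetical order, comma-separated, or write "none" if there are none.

backup, load_test, planning, snapshot

Target retro = [t=158, t=228].
backup [t=150, t=159] → overlaps → yes.
build [t=11, t=57] → before → no.
compaction [t=49, t=143] → before → no.
deploy [t=101, t=113] → before → no.
design_review [t=57, t=116] → before → no.
load_test [t=209, t=227] → during → yes.
planning [t=159, t=246] → overlapped-by → yes.
rehearsal [t=44, t=133] → before → no.
snapshot [t=159, t=233] → overlapped-by → yes.
triage [t=23, t=29] → before → no.
Result: backup, load_test, planning, snapshot.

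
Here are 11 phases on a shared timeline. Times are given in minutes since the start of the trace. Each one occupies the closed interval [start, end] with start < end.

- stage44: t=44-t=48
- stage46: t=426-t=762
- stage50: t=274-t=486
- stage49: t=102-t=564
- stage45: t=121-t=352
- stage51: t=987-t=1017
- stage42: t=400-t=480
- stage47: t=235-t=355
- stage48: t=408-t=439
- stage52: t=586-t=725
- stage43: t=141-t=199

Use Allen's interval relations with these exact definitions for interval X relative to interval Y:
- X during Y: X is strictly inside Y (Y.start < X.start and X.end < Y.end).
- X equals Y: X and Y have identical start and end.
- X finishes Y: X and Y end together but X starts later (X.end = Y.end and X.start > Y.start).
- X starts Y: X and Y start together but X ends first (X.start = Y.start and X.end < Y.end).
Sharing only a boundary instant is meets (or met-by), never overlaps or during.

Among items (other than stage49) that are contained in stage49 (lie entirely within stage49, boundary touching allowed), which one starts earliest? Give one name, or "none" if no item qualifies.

Target stage49 = [t=102, t=564].
stage42 [t=400, t=480] → during → candidate.
stage43 [t=141, t=199] → during → candidate.
stage44 [t=44, t=48] → before → excluded.
stage45 [t=121, t=352] → during → candidate.
stage46 [t=426, t=762] → overlapped-by → excluded.
stage47 [t=235, t=355] → during → candidate.
stage48 [t=408, t=439] → during → candidate.
stage50 [t=274, t=486] → during → candidate.
stage51 [t=987, t=1017] → after → excluded.
stage52 [t=586, t=725] → after → excluded.
Among candidates, earliest start is t=121 → stage45.

stage45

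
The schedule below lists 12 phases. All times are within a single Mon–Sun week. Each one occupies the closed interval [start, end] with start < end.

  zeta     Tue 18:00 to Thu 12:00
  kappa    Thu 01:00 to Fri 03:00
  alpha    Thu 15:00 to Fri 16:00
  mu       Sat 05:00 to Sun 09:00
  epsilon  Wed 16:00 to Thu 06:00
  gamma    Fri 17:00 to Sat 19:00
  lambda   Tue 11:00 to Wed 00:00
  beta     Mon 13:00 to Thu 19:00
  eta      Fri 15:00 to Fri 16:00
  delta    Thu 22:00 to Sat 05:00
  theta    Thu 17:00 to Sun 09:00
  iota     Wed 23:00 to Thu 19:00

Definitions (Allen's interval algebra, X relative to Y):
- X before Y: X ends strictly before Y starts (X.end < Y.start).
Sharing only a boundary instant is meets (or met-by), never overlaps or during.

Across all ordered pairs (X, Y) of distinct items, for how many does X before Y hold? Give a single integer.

Checking all 132 ordered pairs for relation 'before'; matching pairs in alphabetical order:
(alpha, gamma): alpha before gamma ✓
(alpha, mu): alpha before mu ✓
(beta, delta): beta before delta ✓
(beta, eta): beta before eta ✓
(beta, gamma): beta before gamma ✓
(beta, mu): beta before mu ✓
(epsilon, alpha): epsilon before alpha ✓
(epsilon, delta): epsilon before delta ✓
(epsilon, eta): epsilon before eta ✓
(epsilon, gamma): epsilon before gamma ✓
(epsilon, mu): epsilon before mu ✓
(epsilon, theta): epsilon before theta ✓
(eta, gamma): eta before gamma ✓
(eta, mu): eta before mu ✓
(iota, delta): iota before delta ✓
(iota, eta): iota before eta ✓
(iota, gamma): iota before gamma ✓
(iota, mu): iota before mu ✓
(kappa, eta): kappa before eta ✓
(kappa, gamma): kappa before gamma ✓
(kappa, mu): kappa before mu ✓
(lambda, alpha): lambda before alpha ✓
(lambda, delta): lambda before delta ✓
(lambda, epsilon): lambda before epsilon ✓
... plus 12 further pairs not listed.
Count: 36.

36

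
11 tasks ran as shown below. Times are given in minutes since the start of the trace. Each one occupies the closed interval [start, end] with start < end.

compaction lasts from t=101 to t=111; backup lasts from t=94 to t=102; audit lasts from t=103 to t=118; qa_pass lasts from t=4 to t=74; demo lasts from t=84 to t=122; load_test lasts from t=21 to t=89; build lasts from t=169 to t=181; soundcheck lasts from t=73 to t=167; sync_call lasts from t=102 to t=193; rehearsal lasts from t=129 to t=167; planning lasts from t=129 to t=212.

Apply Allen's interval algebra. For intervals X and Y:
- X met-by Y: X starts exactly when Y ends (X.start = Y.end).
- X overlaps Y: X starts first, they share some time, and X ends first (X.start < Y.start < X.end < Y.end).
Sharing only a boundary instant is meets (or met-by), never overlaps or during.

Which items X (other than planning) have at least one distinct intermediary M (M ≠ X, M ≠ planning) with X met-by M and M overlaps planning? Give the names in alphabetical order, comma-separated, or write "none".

none

Target planning = [t=129, t=212].
Intermediaries M with M overlaps planning: soundcheck, sync_call.
Via soundcheck — items with X met-by soundcheck: none.
Via sync_call — items with X met-by sync_call: none.
Union: none.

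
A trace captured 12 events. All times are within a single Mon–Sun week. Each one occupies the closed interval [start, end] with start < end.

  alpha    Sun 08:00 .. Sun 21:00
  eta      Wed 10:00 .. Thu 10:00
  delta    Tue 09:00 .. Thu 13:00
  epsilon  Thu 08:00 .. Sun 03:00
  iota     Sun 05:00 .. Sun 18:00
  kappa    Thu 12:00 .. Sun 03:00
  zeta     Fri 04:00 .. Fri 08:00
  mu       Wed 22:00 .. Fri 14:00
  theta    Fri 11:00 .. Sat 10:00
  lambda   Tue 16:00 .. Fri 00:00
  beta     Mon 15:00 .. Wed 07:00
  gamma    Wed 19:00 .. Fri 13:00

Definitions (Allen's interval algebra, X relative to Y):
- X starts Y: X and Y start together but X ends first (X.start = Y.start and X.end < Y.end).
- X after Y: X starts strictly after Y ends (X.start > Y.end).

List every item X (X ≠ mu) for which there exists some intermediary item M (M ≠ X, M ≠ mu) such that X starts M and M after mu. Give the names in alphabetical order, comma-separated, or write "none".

none

Target mu = [Wed 22:00, Fri 14:00].
Intermediaries M with M after mu: alpha, iota.
Via alpha — items with X starts alpha: none.
Via iota — items with X starts iota: none.
Union: none.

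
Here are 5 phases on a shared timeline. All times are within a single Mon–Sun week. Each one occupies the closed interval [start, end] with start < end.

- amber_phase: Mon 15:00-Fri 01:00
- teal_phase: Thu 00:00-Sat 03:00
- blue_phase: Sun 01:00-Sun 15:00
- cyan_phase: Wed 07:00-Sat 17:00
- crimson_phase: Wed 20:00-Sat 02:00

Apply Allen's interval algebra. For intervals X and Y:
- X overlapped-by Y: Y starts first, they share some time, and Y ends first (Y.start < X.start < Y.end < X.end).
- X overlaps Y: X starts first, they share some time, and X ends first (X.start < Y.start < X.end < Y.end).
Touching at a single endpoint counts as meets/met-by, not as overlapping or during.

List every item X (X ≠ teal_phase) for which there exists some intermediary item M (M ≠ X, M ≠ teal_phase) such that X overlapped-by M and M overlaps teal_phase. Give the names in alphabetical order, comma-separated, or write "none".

crimson_phase, cyan_phase

Target teal_phase = [Thu 00:00, Sat 03:00].
Intermediaries M with M overlaps teal_phase: amber_phase, crimson_phase.
Via amber_phase — items with X overlapped-by amber_phase: crimson_phase, cyan_phase.
Via crimson_phase — items with X overlapped-by crimson_phase: none.
Union: crimson_phase, cyan_phase.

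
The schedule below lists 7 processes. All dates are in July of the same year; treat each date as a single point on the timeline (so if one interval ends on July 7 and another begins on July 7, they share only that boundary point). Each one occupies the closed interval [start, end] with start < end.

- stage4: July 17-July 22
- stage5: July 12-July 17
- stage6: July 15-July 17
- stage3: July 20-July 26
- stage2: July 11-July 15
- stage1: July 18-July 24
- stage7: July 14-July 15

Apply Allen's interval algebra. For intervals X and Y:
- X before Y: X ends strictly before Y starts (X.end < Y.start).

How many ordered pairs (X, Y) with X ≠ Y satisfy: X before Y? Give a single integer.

Checking all 42 ordered pairs for relation 'before'; matching pairs in alphabetical order:
(stage2, stage1): stage2 before stage1 ✓
(stage2, stage3): stage2 before stage3 ✓
(stage2, stage4): stage2 before stage4 ✓
(stage5, stage1): stage5 before stage1 ✓
(stage5, stage3): stage5 before stage3 ✓
(stage6, stage1): stage6 before stage1 ✓
(stage6, stage3): stage6 before stage3 ✓
(stage7, stage1): stage7 before stage1 ✓
(stage7, stage3): stage7 before stage3 ✓
(stage7, stage4): stage7 before stage4 ✓
Count: 10.

10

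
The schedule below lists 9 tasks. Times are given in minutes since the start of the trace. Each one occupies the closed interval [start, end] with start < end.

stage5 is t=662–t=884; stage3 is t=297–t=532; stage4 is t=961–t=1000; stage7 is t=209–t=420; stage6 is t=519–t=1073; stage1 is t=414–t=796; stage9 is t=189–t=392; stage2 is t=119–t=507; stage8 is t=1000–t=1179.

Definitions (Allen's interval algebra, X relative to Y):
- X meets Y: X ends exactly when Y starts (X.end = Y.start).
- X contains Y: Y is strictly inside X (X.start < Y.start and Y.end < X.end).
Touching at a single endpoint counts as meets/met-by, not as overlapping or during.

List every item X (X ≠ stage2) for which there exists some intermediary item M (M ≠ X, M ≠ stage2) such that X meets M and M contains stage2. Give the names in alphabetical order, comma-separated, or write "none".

none

Target stage2 = [t=119, t=507].
Intermediaries M with M contains stage2: none.
Union: none.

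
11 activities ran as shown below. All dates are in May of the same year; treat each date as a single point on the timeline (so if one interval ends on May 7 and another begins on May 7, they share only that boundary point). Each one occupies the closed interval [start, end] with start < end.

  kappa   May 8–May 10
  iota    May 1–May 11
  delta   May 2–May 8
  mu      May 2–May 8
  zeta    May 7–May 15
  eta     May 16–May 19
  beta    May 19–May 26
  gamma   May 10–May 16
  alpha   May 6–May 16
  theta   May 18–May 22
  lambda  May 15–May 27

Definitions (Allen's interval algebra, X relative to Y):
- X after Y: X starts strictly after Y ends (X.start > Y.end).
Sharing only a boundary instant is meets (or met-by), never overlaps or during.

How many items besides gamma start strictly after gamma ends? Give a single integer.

Target gamma = [May 10, May 16].
alpha [May 6, May 16] → finished-by → no.
beta [May 19, May 26] → after → counts.
delta [May 2, May 8] → before → no.
eta [May 16, May 19] → met-by → no.
iota [May 1, May 11] → overlaps → no.
kappa [May 8, May 10] → meets → no.
lambda [May 15, May 27] → overlapped-by → no.
mu [May 2, May 8] → before → no.
theta [May 18, May 22] → after → counts.
zeta [May 7, May 15] → overlaps → no.
Total: 2.

2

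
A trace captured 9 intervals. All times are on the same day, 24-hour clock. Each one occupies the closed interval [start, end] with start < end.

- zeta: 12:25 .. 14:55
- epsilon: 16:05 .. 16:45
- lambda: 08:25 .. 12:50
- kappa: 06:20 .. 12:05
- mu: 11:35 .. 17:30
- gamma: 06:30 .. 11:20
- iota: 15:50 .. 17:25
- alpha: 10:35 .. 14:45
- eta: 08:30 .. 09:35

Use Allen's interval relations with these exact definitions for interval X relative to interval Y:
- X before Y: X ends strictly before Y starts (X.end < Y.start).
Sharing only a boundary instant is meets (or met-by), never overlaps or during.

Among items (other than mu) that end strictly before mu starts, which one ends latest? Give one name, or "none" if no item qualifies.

gamma

Target mu = [11:35, 17:30].
alpha [10:35, 14:45] → overlaps → excluded.
epsilon [16:05, 16:45] → during → excluded.
eta [08:30, 09:35] → before → candidate.
gamma [06:30, 11:20] → before → candidate.
iota [15:50, 17:25] → during → excluded.
kappa [06:20, 12:05] → overlaps → excluded.
lambda [08:25, 12:50] → overlaps → excluded.
zeta [12:25, 14:55] → during → excluded.
Among candidates, latest end is 11:20 → gamma.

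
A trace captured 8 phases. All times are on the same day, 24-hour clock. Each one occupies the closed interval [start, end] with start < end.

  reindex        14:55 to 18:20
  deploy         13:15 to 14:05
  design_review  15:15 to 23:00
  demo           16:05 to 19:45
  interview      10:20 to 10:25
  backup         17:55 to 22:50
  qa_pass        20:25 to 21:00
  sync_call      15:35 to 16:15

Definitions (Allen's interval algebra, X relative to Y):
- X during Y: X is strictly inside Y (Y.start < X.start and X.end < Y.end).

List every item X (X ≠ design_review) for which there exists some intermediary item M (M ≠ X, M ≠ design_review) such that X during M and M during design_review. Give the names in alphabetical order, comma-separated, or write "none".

Target design_review = [15:15, 23:00].
Intermediaries M with M during design_review: backup, demo, qa_pass, sync_call.
Via backup — items with X during backup: qa_pass.
Via demo — items with X during demo: none.
Via qa_pass — items with X during qa_pass: none.
Via sync_call — items with X during sync_call: none.
Union: qa_pass.

qa_pass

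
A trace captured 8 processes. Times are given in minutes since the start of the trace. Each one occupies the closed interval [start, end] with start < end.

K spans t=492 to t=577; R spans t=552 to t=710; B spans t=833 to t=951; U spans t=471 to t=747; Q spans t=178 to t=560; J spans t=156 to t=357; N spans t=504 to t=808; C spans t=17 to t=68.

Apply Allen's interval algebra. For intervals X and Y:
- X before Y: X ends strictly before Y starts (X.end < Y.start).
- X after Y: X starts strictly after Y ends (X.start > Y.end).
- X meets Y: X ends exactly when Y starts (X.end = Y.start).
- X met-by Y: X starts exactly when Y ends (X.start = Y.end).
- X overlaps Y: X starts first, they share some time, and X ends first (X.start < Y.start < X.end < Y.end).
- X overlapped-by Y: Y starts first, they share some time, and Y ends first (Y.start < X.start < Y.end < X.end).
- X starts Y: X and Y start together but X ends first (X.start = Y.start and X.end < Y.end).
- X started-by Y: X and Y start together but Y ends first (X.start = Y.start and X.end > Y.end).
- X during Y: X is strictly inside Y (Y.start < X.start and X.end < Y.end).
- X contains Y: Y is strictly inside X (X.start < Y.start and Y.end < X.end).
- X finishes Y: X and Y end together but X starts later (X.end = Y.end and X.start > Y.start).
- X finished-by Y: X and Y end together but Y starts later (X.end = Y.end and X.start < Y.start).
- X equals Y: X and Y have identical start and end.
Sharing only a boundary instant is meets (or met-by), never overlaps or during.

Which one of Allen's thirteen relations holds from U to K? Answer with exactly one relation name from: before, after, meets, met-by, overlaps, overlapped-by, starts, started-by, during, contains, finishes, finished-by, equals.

contains

U = [t=471, t=747]; K = [t=492, t=577].
Compare endpoints: U.start < K.start, U.start < K.end, U.end > K.start, U.end > K.end.
That pattern is 'contains'.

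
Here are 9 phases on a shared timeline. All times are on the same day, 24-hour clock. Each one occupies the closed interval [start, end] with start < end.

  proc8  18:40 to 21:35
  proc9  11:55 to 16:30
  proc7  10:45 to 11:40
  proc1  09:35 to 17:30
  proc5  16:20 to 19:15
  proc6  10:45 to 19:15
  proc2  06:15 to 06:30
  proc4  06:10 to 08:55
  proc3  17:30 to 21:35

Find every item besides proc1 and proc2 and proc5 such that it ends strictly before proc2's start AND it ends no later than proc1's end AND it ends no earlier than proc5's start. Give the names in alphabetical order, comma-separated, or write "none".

none

Conditions: its end is strictly before proc2's start (X.end < 06:15) AND its end is no later than proc1's end (X.end <= 17:30) AND its end is no earlier than proc5's start (X.end >= 16:20).
proc3: end 21:35 < 06:15? ✗; end 21:35 <= 17:30? ✗; end 21:35 >= 16:20? ✓ → no.
proc4: end 08:55 < 06:15? ✗; end 08:55 <= 17:30? ✓; end 08:55 >= 16:20? ✗ → no.
proc6: end 19:15 < 06:15? ✗; end 19:15 <= 17:30? ✗; end 19:15 >= 16:20? ✓ → no.
proc7: end 11:40 < 06:15? ✗; end 11:40 <= 17:30? ✓; end 11:40 >= 16:20? ✗ → no.
proc8: end 21:35 < 06:15? ✗; end 21:35 <= 17:30? ✗; end 21:35 >= 16:20? ✓ → no.
proc9: end 16:30 < 06:15? ✗; end 16:30 <= 17:30? ✓; end 16:30 >= 16:20? ✓ → no.
Result: none.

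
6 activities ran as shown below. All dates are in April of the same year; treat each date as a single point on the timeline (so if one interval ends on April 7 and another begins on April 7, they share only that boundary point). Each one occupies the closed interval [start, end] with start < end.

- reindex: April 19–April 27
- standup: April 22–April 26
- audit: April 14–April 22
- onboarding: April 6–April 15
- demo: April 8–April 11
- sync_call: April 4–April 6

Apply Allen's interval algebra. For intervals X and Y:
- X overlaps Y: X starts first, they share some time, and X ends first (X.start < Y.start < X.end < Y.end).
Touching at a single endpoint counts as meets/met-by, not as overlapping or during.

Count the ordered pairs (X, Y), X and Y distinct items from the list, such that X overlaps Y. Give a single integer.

2

Checking all 30 ordered pairs for relation 'overlaps'; matching pairs in alphabetical order:
(audit, reindex): audit overlaps reindex ✓
(onboarding, audit): onboarding overlaps audit ✓
Count: 2.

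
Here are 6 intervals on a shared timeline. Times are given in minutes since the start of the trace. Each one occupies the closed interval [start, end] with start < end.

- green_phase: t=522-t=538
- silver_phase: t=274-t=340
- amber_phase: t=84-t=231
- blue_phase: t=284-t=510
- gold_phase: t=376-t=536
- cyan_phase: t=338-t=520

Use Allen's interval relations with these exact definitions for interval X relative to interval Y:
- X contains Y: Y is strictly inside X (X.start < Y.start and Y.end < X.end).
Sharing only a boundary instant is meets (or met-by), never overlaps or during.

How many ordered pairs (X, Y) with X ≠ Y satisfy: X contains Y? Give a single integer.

Checking all 30 ordered pairs for relation 'contains'; matching pairs in alphabetical order:
No pair satisfies it.
Count: 0.

0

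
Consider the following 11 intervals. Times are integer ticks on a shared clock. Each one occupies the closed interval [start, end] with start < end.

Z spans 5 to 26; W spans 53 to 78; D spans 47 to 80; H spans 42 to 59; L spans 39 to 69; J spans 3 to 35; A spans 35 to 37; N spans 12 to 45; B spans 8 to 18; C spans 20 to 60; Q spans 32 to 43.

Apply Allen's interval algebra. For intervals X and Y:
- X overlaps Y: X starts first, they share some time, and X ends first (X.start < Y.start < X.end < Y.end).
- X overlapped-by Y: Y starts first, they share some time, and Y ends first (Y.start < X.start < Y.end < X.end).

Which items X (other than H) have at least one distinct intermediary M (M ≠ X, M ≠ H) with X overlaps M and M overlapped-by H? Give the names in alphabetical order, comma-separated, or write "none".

C, L

Target H = [42, 59].
Intermediaries M with M overlapped-by H: D, W.
Via D — items with X overlaps D: C, L.
Via W — items with X overlaps W: C, L.
Union: C, L.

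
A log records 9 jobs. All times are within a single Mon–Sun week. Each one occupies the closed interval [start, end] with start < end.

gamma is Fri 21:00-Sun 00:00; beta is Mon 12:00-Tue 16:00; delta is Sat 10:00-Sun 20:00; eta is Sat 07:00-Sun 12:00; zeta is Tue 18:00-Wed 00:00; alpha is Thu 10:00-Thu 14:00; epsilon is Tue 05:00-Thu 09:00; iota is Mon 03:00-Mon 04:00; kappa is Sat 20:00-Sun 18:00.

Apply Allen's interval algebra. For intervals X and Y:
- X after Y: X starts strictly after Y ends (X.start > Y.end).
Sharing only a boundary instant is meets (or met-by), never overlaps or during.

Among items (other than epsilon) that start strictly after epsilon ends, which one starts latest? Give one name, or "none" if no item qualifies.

Target epsilon = [Tue 05:00, Thu 09:00].
alpha [Thu 10:00, Thu 14:00] → after → candidate.
beta [Mon 12:00, Tue 16:00] → overlaps → excluded.
delta [Sat 10:00, Sun 20:00] → after → candidate.
eta [Sat 07:00, Sun 12:00] → after → candidate.
gamma [Fri 21:00, Sun 00:00] → after → candidate.
iota [Mon 03:00, Mon 04:00] → before → excluded.
kappa [Sat 20:00, Sun 18:00] → after → candidate.
zeta [Tue 18:00, Wed 00:00] → during → excluded.
Among candidates, latest start is Sat 20:00 → kappa.

kappa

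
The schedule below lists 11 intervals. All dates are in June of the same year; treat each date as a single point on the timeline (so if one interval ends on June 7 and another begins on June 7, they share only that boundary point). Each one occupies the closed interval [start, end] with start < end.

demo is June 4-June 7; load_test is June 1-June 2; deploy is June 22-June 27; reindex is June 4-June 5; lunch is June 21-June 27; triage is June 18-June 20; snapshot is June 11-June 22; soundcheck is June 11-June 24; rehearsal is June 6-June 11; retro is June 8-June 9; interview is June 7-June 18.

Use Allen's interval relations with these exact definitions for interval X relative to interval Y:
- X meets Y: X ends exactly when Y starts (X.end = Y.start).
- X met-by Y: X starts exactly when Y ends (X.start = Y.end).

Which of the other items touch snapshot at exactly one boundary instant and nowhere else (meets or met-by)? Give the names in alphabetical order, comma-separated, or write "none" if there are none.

Target snapshot = [June 11, June 22].
demo [June 4, June 7] → before → no.
deploy [June 22, June 27] → met-by → yes.
interview [June 7, June 18] → overlaps → no.
load_test [June 1, June 2] → before → no.
lunch [June 21, June 27] → overlapped-by → no.
rehearsal [June 6, June 11] → meets → yes.
reindex [June 4, June 5] → before → no.
retro [June 8, June 9] → before → no.
soundcheck [June 11, June 24] → started-by → no.
triage [June 18, June 20] → during → no.
Result: deploy, rehearsal.

deploy, rehearsal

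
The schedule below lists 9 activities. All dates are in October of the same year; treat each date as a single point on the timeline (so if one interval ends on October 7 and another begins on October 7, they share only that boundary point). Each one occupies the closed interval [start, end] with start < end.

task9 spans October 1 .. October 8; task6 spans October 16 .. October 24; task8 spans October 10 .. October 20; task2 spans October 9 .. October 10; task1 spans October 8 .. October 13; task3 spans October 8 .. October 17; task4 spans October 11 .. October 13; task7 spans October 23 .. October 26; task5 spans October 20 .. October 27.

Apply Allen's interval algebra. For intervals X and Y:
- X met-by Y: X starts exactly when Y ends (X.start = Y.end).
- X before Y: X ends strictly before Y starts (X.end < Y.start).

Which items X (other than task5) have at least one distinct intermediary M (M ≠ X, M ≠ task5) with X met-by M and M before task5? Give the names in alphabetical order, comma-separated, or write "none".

Target task5 = [October 20, October 27].
Intermediaries M with M before task5: task1, task2, task3, task4, task9.
Via task1 — items with X met-by task1: none.
Via task2 — items with X met-by task2: task8.
Via task3 — items with X met-by task3: none.
Via task4 — items with X met-by task4: none.
Via task9 — items with X met-by task9: task1, task3.
Union: task1, task3, task8.

task1, task3, task8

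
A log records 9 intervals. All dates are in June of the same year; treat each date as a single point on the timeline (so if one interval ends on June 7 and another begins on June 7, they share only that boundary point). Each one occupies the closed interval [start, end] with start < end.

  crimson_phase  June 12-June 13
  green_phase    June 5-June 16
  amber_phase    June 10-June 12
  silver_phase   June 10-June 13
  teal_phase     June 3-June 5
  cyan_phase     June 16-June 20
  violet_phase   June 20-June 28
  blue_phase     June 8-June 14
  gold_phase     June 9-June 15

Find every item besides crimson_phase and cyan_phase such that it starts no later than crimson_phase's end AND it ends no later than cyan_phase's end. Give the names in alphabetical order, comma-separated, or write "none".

amber_phase, blue_phase, gold_phase, green_phase, silver_phase, teal_phase

Conditions: its start is no later than crimson_phase's end (X.start <= June 13) AND its end is no later than cyan_phase's end (X.end <= June 20).
amber_phase: start June 10 <= June 13? ✓; end June 12 <= June 20? ✓ → yes.
blue_phase: start June 8 <= June 13? ✓; end June 14 <= June 20? ✓ → yes.
gold_phase: start June 9 <= June 13? ✓; end June 15 <= June 20? ✓ → yes.
green_phase: start June 5 <= June 13? ✓; end June 16 <= June 20? ✓ → yes.
silver_phase: start June 10 <= June 13? ✓; end June 13 <= June 20? ✓ → yes.
teal_phase: start June 3 <= June 13? ✓; end June 5 <= June 20? ✓ → yes.
violet_phase: start June 20 <= June 13? ✗; end June 28 <= June 20? ✗ → no.
Result: amber_phase, blue_phase, gold_phase, green_phase, silver_phase, teal_phase.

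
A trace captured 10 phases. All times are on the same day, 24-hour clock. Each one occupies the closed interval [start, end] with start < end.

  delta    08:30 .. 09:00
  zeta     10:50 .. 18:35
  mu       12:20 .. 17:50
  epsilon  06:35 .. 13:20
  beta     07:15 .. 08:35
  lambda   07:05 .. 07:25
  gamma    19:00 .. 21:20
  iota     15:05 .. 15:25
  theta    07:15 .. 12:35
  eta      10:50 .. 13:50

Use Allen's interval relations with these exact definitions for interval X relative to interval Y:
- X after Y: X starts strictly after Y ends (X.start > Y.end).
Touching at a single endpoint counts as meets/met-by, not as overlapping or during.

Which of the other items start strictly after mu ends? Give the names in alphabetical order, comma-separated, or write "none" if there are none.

gamma

Target mu = [12:20, 17:50].
beta [07:15, 08:35] → before → no.
delta [08:30, 09:00] → before → no.
epsilon [06:35, 13:20] → overlaps → no.
eta [10:50, 13:50] → overlaps → no.
gamma [19:00, 21:20] → after → yes.
iota [15:05, 15:25] → during → no.
lambda [07:05, 07:25] → before → no.
theta [07:15, 12:35] → overlaps → no.
zeta [10:50, 18:35] → contains → no.
Result: gamma.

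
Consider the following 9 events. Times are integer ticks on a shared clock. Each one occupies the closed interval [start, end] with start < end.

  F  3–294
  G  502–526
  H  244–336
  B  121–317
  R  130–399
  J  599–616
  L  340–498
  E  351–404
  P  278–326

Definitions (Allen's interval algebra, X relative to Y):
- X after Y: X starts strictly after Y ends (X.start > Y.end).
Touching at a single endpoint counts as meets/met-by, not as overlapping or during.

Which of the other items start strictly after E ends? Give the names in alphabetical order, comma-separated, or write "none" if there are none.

Target E = [351, 404].
B [121, 317] → before → no.
F [3, 294] → before → no.
G [502, 526] → after → yes.
H [244, 336] → before → no.
J [599, 616] → after → yes.
L [340, 498] → contains → no.
P [278, 326] → before → no.
R [130, 399] → overlaps → no.
Result: G, J.

G, J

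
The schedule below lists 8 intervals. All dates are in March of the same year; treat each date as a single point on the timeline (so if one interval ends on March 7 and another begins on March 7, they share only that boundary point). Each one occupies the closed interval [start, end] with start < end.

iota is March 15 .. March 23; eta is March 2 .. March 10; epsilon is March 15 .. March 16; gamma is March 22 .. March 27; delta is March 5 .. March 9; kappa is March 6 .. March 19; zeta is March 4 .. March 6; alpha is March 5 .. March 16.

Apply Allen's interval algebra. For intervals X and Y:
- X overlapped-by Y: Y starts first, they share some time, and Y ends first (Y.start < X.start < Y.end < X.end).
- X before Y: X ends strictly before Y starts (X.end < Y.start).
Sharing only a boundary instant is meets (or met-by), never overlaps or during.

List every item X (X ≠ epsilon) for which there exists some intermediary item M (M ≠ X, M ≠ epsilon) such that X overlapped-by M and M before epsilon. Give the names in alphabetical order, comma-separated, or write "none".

alpha, delta, kappa

Target epsilon = [March 15, March 16].
Intermediaries M with M before epsilon: delta, eta, zeta.
Via delta — items with X overlapped-by delta: kappa.
Via eta — items with X overlapped-by eta: alpha, kappa.
Via zeta — items with X overlapped-by zeta: alpha, delta.
Union: alpha, delta, kappa.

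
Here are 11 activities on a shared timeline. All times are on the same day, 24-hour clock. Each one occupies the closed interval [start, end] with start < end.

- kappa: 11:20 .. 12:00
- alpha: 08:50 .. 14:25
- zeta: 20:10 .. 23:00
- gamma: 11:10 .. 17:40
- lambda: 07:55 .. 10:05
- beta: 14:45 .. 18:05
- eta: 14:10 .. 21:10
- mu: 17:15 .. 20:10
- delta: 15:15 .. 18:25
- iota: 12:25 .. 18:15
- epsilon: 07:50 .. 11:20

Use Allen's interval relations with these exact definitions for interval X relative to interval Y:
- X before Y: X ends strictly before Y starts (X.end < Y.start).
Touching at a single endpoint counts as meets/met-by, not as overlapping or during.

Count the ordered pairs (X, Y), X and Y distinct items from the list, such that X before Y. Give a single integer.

Checking all 110 ordered pairs for relation 'before'; matching pairs in alphabetical order:
(alpha, beta): alpha before beta ✓
(alpha, delta): alpha before delta ✓
(alpha, mu): alpha before mu ✓
(alpha, zeta): alpha before zeta ✓
(beta, zeta): beta before zeta ✓
(delta, zeta): delta before zeta ✓
(epsilon, beta): epsilon before beta ✓
(epsilon, delta): epsilon before delta ✓
(epsilon, eta): epsilon before eta ✓
(epsilon, iota): epsilon before iota ✓
(epsilon, mu): epsilon before mu ✓
(epsilon, zeta): epsilon before zeta ✓
(gamma, zeta): gamma before zeta ✓
(iota, zeta): iota before zeta ✓
(kappa, beta): kappa before beta ✓
(kappa, delta): kappa before delta ✓
(kappa, eta): kappa before eta ✓
(kappa, iota): kappa before iota ✓
(kappa, mu): kappa before mu ✓
(kappa, zeta): kappa before zeta ✓
(lambda, beta): lambda before beta ✓
(lambda, delta): lambda before delta ✓
(lambda, eta): lambda before eta ✓
(lambda, gamma): lambda before gamma ✓
... plus 4 further pairs not listed.
Count: 28.

28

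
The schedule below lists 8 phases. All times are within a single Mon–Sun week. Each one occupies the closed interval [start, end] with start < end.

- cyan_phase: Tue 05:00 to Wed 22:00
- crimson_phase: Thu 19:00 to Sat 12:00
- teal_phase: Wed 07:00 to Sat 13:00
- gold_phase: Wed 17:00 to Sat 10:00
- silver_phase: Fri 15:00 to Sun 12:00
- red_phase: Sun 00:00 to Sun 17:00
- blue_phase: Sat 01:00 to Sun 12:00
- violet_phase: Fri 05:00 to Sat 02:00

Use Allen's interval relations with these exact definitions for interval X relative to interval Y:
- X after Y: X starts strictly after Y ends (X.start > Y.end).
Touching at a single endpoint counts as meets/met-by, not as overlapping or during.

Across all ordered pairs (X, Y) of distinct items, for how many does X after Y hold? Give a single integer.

Checking all 56 ordered pairs for relation 'after'; matching pairs in alphabetical order:
(blue_phase, cyan_phase): blue_phase after cyan_phase ✓
(crimson_phase, cyan_phase): crimson_phase after cyan_phase ✓
(red_phase, crimson_phase): red_phase after crimson_phase ✓
(red_phase, cyan_phase): red_phase after cyan_phase ✓
(red_phase, gold_phase): red_phase after gold_phase ✓
(red_phase, teal_phase): red_phase after teal_phase ✓
(red_phase, violet_phase): red_phase after violet_phase ✓
(silver_phase, cyan_phase): silver_phase after cyan_phase ✓
(violet_phase, cyan_phase): violet_phase after cyan_phase ✓
Count: 9.

9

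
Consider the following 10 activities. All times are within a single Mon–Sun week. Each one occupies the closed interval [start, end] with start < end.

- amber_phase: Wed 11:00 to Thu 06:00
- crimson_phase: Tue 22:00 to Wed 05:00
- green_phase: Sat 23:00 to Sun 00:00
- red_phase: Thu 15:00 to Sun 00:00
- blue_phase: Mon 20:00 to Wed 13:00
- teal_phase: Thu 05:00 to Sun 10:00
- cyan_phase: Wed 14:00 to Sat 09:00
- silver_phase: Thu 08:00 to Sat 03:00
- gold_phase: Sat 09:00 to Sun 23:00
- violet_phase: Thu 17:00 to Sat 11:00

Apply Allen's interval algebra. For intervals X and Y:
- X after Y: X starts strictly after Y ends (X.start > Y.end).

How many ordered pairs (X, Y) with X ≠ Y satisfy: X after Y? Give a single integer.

24

Checking all 90 ordered pairs for relation 'after'; matching pairs in alphabetical order:
(amber_phase, crimson_phase): amber_phase after crimson_phase ✓
(cyan_phase, blue_phase): cyan_phase after blue_phase ✓
(cyan_phase, crimson_phase): cyan_phase after crimson_phase ✓
(gold_phase, amber_phase): gold_phase after amber_phase ✓
(gold_phase, blue_phase): gold_phase after blue_phase ✓
(gold_phase, crimson_phase): gold_phase after crimson_phase ✓
(gold_phase, silver_phase): gold_phase after silver_phase ✓
(green_phase, amber_phase): green_phase after amber_phase ✓
(green_phase, blue_phase): green_phase after blue_phase ✓
(green_phase, crimson_phase): green_phase after crimson_phase ✓
(green_phase, cyan_phase): green_phase after cyan_phase ✓
(green_phase, silver_phase): green_phase after silver_phase ✓
(green_phase, violet_phase): green_phase after violet_phase ✓
(red_phase, amber_phase): red_phase after amber_phase ✓
(red_phase, blue_phase): red_phase after blue_phase ✓
(red_phase, crimson_phase): red_phase after crimson_phase ✓
(silver_phase, amber_phase): silver_phase after amber_phase ✓
(silver_phase, blue_phase): silver_phase after blue_phase ✓
(silver_phase, crimson_phase): silver_phase after crimson_phase ✓
(teal_phase, blue_phase): teal_phase after blue_phase ✓
(teal_phase, crimson_phase): teal_phase after crimson_phase ✓
(violet_phase, amber_phase): violet_phase after amber_phase ✓
(violet_phase, blue_phase): violet_phase after blue_phase ✓
(violet_phase, crimson_phase): violet_phase after crimson_phase ✓
Count: 24.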